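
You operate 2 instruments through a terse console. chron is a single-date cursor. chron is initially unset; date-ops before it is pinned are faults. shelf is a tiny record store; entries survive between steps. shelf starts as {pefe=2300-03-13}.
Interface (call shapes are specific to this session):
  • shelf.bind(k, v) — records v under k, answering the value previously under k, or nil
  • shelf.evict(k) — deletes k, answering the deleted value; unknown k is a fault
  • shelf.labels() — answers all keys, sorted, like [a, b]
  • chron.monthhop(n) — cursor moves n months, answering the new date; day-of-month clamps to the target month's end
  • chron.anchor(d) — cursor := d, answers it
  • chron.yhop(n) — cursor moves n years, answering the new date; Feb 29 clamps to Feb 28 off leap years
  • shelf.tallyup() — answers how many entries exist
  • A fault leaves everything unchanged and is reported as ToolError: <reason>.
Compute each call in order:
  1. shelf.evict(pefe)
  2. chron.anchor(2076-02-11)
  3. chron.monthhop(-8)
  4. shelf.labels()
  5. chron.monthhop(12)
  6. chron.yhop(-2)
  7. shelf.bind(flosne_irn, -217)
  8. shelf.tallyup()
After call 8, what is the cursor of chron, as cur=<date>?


! evict(k='pefe') : 2300-03-13
! anchor(d='2076-02-11') : 2076-02-11
! monthhop(n='-8') : 2075-06-11
! labels() : []
! monthhop(n='12') : 2076-06-11
! yhop(n='-2') : 2074-06-11
! bind(k='flosne_irn', v='-217') : nil
! tallyup() : 1

Answer: cur=2074-06-11


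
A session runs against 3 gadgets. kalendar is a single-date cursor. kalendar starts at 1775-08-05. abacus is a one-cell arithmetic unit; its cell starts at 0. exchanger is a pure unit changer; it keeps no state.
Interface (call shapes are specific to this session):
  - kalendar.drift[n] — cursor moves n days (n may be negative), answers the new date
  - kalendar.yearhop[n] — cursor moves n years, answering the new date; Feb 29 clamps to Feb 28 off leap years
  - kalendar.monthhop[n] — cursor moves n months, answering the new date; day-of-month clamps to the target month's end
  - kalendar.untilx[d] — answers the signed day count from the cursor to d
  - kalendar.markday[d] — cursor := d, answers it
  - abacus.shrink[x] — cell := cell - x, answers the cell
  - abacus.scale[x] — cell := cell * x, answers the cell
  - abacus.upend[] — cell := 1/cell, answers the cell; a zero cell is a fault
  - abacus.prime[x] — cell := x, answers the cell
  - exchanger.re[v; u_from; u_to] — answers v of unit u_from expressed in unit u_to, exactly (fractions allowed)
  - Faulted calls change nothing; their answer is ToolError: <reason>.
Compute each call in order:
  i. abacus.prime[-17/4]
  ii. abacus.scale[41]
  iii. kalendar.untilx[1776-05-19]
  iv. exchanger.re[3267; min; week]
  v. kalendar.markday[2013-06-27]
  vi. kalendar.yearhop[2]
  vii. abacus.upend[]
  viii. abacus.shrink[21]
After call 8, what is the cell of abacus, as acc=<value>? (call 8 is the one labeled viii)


I try abacus.prime with x: -17/4, and see -17/4.
Invoking abacus.scale with x: 41, → -697/4.
Next I call kalendar.untilx with d: 1776-05-19, yielding 288.
I try exchanger.re with v: 3267, u_from: min, u_to: week, → 363/1120.
Calling kalendar.markday with d: 2013-06-27, and see 2013-06-27.
I use kalendar.yearhop with n: 2, and get 2015-06-27.
I run abacus.upend(), — result: -4/697.
Then abacus.shrink with x: 21, giving -14641/697.

Answer: acc=-14641/697


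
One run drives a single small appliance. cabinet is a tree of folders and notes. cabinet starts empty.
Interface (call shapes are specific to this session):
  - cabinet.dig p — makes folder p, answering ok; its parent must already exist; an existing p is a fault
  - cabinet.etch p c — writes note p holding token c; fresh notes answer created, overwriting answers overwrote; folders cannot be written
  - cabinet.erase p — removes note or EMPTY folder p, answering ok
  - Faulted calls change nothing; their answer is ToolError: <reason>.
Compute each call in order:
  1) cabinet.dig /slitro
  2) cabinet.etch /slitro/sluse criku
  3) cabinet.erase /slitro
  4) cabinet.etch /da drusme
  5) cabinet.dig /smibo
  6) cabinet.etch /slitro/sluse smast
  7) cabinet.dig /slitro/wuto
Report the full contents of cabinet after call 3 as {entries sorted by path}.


Answer: {slitro/, slitro/sluse=criku}

Derivation:
Step: dig[p='/slitro']
Result: ok
Step: etch[p='/slitro/sluse'; c='criku']
Result: created
Step: erase[p='/slitro']
Result: ToolError: not empty
Step: etch[p='/da'; c='drusme']
Result: created
Step: dig[p='/smibo']
Result: ok
Step: etch[p='/slitro/sluse'; c='smast']
Result: overwrote
Step: dig[p='/slitro/wuto']
Result: ok


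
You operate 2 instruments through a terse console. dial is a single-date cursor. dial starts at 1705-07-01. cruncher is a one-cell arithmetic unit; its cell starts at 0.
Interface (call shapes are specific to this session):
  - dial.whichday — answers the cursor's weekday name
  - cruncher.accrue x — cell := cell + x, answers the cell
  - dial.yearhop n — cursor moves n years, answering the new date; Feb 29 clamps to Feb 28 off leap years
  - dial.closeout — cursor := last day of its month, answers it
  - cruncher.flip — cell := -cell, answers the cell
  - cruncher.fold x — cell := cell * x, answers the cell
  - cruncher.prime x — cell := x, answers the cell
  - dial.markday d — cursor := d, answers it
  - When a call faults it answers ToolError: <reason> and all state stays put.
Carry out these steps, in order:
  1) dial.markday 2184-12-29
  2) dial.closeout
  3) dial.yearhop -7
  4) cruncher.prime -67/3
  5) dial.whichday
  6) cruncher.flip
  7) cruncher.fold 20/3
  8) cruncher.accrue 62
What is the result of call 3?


Answer: 2177-12-31

Derivation:
-> markday(d→2184-12-29)
<- 2184-12-29
-> closeout()
<- 2184-12-31
-> yearhop(n→-7)
<- 2177-12-31
-> prime(x→-67/3)
<- -67/3
-> whichday()
<- Wednesday
-> flip()
<- 67/3
-> fold(x→20/3)
<- 1340/9
-> accrue(x→62)
<- 1898/9


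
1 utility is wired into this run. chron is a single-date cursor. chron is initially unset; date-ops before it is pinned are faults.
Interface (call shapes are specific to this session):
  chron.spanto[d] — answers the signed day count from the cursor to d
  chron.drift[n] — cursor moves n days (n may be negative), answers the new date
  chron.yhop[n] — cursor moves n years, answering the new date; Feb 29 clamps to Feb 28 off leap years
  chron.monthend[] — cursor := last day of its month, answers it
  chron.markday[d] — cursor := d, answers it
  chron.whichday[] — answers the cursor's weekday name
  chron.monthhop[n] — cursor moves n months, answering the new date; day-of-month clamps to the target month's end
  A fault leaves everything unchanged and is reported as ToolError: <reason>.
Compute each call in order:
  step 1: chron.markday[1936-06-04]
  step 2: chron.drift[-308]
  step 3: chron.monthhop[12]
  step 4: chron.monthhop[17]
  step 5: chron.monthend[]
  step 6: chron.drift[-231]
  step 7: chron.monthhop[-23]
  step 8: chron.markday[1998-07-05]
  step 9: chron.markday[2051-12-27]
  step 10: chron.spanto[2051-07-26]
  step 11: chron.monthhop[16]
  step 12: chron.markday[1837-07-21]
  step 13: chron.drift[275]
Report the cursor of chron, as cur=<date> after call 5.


Answer: cur=1938-01-31

Derivation:
[in] markday d→1936-06-04
= 1936-06-04
[in] drift n→-308
= 1935-08-01
[in] monthhop n→12
= 1936-08-01
[in] monthhop n→17
= 1938-01-01
[in] monthend
= 1938-01-31
[in] drift n→-231
= 1937-06-14
[in] monthhop n→-23
= 1935-07-14
[in] markday d→1998-07-05
= 1998-07-05
[in] markday d→2051-12-27
= 2051-12-27
[in] spanto d→2051-07-26
= -154
[in] monthhop n→16
= 2053-04-27
[in] markday d→1837-07-21
= 1837-07-21
[in] drift n→275
= 1838-04-22


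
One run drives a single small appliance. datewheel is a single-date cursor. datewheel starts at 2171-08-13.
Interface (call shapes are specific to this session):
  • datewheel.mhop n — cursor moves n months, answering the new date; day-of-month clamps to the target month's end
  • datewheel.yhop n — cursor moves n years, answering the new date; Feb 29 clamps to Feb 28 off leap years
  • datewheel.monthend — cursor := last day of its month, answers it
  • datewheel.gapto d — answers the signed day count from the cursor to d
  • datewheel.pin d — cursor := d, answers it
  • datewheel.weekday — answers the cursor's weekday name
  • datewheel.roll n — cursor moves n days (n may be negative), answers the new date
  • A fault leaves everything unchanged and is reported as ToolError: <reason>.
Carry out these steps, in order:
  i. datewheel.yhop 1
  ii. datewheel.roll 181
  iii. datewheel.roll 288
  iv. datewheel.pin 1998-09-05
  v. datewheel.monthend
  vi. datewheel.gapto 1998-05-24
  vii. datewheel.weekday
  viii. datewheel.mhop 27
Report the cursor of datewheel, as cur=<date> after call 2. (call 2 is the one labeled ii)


Answer: cur=2173-02-10

Derivation:
~$ datewheel.yhop n: 1
:: 2172-08-13
~$ datewheel.roll n: 181
:: 2173-02-10
~$ datewheel.roll n: 288
:: 2173-11-25
~$ datewheel.pin d: 1998-09-05
:: 1998-09-05
~$ datewheel.monthend
:: 1998-09-30
~$ datewheel.gapto d: 1998-05-24
:: -129
~$ datewheel.weekday
:: Wednesday
~$ datewheel.mhop n: 27
:: 2000-12-30


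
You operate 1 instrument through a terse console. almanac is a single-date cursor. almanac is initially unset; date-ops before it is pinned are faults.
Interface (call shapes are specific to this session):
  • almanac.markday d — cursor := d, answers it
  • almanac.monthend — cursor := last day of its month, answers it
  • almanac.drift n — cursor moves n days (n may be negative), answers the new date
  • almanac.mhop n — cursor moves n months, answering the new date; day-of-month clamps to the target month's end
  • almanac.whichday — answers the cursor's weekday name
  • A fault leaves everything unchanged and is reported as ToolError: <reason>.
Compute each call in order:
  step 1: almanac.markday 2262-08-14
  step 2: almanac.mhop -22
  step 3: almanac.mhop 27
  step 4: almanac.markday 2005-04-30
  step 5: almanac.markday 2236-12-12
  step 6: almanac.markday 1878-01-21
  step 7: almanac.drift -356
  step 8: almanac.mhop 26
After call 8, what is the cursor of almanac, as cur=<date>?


I try markday with d: 2262-08-14, which returns 2262-08-14.
Next I call mhop with n: -22, and see 2260-10-14.
Invoking mhop with n: 27, and observe 2263-01-14.
Then markday with d: 2005-04-30, and see 2005-04-30.
Next I call markday with d: 2236-12-12: 2236-12-12.
I run markday with d: 1878-01-21, giving 1878-01-21.
I use drift with n: -356: 1877-01-30.
Then mhop with n: 26, giving 1879-03-30.

Answer: cur=1879-03-30


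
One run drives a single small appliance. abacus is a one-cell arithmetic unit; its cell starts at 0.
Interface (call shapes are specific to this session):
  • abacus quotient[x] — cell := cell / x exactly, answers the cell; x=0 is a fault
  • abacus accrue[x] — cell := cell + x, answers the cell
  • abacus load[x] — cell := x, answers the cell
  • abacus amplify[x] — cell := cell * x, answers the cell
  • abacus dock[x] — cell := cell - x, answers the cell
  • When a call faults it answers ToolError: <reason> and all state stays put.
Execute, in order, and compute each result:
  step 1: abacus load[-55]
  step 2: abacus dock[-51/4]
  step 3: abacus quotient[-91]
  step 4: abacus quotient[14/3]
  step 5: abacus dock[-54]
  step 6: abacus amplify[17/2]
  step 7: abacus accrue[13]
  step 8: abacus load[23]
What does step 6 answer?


Using abacus load(x=-55), and get -55.
Using abacus dock(x=-51/4), yielding -169/4.
I use abacus quotient(x=-91), and observe 13/28.
Next I call abacus quotient(x=14/3), and observe 39/392.
Invoking abacus dock(x=-54), and see 21207/392.
I try abacus amplify(x=17/2), giving 360519/784.
Now I run abacus accrue(x=13), and get 370711/784.
I run abacus load(x=23), — result: 23.

Answer: 360519/784


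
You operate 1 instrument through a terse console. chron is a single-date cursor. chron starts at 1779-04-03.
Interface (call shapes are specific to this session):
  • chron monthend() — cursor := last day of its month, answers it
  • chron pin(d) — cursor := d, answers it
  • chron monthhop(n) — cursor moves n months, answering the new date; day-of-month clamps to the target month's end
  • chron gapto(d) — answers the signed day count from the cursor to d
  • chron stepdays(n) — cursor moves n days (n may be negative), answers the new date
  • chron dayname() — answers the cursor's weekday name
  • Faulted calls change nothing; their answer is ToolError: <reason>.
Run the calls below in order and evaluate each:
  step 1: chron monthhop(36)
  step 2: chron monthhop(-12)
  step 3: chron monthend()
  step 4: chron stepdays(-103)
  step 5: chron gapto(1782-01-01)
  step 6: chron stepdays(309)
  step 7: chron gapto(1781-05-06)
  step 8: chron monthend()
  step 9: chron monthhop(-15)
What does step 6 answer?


→ chron monthhop(n→36)
← 1782-04-03
→ chron monthhop(n→-12)
← 1781-04-03
→ chron monthend()
← 1781-04-30
→ chron stepdays(n→-103)
← 1781-01-17
→ chron gapto(d→1782-01-01)
← 349
→ chron stepdays(n→309)
← 1781-11-22
→ chron gapto(d→1781-05-06)
← -200
→ chron monthend()
← 1781-11-30
→ chron monthhop(n→-15)
← 1780-08-30

Answer: 1781-11-22


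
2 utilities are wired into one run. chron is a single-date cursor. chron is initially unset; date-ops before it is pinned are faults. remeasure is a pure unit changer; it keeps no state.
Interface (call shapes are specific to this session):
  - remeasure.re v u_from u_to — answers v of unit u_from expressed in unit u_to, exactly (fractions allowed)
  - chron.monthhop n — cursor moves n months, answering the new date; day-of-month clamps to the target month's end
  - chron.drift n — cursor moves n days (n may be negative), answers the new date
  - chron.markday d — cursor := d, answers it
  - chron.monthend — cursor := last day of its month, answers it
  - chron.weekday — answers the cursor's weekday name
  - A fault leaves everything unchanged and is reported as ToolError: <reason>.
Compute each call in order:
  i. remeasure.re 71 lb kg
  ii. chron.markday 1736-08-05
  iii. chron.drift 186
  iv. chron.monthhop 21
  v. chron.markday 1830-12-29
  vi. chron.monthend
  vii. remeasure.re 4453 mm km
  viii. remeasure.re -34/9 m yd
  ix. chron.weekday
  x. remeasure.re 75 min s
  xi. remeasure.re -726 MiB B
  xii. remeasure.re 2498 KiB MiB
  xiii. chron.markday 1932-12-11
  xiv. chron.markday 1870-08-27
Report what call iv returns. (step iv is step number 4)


Answer: 1738-11-07

Derivation:
~$ remeasure.re v='71' u_from='lb' u_to='kg'
= 3220505827/100000000
~$ chron.markday d='1736-08-05'
= 1736-08-05
~$ chron.drift n='186'
= 1737-02-07
~$ chron.monthhop n='21'
= 1738-11-07
~$ chron.markday d='1830-12-29'
= 1830-12-29
~$ chron.monthend
= 1830-12-31
~$ remeasure.re v='4453' u_from='mm' u_to='km'
= 4453/1000000
~$ remeasure.re v='-34/9' u_from='m' u_to='yd'
= -42500/10287
~$ chron.weekday
= Friday
~$ remeasure.re v='75' u_from='min' u_to='s'
= 4500
~$ remeasure.re v='-726' u_from='MiB' u_to='B'
= -761266176
~$ remeasure.re v='2498' u_from='KiB' u_to='MiB'
= 1249/512
~$ chron.markday d='1932-12-11'
= 1932-12-11
~$ chron.markday d='1870-08-27'
= 1870-08-27


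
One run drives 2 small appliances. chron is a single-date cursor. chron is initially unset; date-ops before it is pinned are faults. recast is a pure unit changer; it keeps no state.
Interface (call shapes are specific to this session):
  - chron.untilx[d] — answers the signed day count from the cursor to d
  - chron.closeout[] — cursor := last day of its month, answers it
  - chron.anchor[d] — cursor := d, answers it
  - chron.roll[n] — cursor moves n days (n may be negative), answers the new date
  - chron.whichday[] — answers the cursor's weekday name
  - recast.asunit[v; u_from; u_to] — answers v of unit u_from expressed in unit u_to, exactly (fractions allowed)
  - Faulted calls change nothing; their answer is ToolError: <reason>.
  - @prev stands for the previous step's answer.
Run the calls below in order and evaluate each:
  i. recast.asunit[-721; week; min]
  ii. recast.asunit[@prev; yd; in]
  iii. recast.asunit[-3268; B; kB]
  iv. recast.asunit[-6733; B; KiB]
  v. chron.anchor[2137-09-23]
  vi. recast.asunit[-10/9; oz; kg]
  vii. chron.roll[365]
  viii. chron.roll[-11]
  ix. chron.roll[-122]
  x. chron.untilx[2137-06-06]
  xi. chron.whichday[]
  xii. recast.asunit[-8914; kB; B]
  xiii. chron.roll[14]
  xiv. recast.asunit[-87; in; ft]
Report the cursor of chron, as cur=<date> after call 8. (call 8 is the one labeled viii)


Answer: cur=2138-09-12

Derivation:
~$ asunit v='-721' u_from='week' u_to='min'
[out] -7267680
~$ asunit v='@prev' u_from='yd' u_to='in'
[out] -261636480
~$ asunit v='-3268' u_from='B' u_to='kB'
[out] -817/250
~$ asunit v='-6733' u_from='B' u_to='KiB'
[out] -6733/1024
~$ anchor d='2137-09-23'
[out] 2137-09-23
~$ asunit v='-10/9' u_from='oz' u_to='kg'
[out] -45359237/1440000000
~$ roll n='365'
[out] 2138-09-23
~$ roll n='-11'
[out] 2138-09-12
~$ roll n='-122'
[out] 2138-05-13
~$ untilx d='2137-06-06'
[out] -341
~$ whichday
[out] Tuesday
~$ asunit v='-8914' u_from='kB' u_to='B'
[out] -8914000
~$ roll n='14'
[out] 2138-05-27
~$ asunit v='-87' u_from='in' u_to='ft'
[out] -29/4


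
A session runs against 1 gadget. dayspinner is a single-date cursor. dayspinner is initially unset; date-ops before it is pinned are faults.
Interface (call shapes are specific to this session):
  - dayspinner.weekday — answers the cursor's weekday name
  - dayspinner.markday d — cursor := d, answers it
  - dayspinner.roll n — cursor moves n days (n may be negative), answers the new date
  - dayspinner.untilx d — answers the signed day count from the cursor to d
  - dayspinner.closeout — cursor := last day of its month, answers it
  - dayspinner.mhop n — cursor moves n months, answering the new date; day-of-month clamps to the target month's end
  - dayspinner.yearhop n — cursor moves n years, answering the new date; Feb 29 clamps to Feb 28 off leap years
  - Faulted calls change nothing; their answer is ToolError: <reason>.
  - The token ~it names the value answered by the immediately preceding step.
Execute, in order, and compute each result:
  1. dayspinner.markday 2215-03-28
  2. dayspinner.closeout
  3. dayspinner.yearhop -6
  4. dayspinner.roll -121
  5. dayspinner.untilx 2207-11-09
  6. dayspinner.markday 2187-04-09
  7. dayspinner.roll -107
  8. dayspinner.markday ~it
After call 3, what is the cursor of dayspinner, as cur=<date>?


Answer: cur=2209-03-31

Derivation:
[in] markday d=2215-03-28
[out] 2215-03-28
[in] closeout
[out] 2215-03-31
[in] yearhop n=-6
[out] 2209-03-31
[in] roll n=-121
[out] 2208-11-30
[in] untilx d=2207-11-09
[out] -387
[in] markday d=2187-04-09
[out] 2187-04-09
[in] roll n=-107
[out] 2186-12-23
[in] markday d=~it
[out] 2186-12-23


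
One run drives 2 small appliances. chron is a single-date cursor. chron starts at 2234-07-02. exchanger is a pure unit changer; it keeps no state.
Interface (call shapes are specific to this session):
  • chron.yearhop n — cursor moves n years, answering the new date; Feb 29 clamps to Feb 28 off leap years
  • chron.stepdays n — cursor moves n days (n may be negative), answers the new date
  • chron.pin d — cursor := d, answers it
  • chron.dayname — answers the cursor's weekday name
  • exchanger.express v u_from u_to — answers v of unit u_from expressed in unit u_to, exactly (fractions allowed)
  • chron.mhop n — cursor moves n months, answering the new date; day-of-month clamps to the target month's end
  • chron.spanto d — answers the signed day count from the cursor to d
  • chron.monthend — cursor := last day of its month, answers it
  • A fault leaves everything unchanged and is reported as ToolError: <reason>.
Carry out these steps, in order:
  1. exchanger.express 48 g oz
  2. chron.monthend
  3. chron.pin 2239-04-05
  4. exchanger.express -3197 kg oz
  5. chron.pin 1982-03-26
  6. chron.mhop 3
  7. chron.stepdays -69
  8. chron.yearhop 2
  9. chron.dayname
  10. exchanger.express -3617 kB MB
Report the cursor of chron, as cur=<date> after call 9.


! exchanger.express(v: 48, u_from: g, u_to: oz) => 76800000/45359237
! chron.monthend() => 2234-07-31
! chron.pin(d: 2239-04-05) => 2239-04-05
! exchanger.express(v: -3197, u_from: kg, u_to: oz) => -5115200000000/45359237
! chron.pin(d: 1982-03-26) => 1982-03-26
! chron.mhop(n: 3) => 1982-06-26
! chron.stepdays(n: -69) => 1982-04-18
! chron.yearhop(n: 2) => 1984-04-18
! chron.dayname() => Wednesday
! exchanger.express(v: -3617, u_from: kB, u_to: MB) => -3617/1000

Answer: cur=1984-04-18


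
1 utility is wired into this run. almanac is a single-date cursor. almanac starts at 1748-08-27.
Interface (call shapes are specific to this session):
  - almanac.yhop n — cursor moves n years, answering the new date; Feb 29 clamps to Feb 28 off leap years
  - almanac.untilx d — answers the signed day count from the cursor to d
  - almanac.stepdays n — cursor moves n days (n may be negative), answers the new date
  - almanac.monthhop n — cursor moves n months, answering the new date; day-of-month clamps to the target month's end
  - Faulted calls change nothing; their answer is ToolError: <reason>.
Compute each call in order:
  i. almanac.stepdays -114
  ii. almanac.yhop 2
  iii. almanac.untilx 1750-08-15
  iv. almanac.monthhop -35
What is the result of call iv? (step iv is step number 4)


Answer: 1747-06-05

Derivation:
$ almanac.stepdays n='-114'
  1748-05-05
$ almanac.yhop n='2'
  1750-05-05
$ almanac.untilx d='1750-08-15'
  102
$ almanac.monthhop n='-35'
  1747-06-05


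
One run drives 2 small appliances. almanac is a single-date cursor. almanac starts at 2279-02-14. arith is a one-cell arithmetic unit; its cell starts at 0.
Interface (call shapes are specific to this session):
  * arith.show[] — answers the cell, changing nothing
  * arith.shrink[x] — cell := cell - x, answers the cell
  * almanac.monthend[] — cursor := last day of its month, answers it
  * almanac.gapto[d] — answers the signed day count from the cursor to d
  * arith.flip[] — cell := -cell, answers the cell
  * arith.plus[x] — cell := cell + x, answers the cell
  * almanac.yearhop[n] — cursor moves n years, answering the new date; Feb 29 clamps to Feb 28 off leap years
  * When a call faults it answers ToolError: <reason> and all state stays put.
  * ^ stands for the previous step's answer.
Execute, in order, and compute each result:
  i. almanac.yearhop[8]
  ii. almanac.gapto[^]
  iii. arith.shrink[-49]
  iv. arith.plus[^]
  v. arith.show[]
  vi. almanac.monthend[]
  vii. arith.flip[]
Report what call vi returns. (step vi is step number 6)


Answer: 2287-02-28

Derivation:
I use almanac.yearhop with n=8, and get 2287-02-14.
Calling almanac.gapto with d=^, and observe 0.
Using arith.shrink with x=-49, → 49.
I try arith.plus with x=^, — result: 98.
Using arith.show, — result: 98.
Now I run almanac.monthend(), — result: 2287-02-28.
I use arith.flip, → -98.


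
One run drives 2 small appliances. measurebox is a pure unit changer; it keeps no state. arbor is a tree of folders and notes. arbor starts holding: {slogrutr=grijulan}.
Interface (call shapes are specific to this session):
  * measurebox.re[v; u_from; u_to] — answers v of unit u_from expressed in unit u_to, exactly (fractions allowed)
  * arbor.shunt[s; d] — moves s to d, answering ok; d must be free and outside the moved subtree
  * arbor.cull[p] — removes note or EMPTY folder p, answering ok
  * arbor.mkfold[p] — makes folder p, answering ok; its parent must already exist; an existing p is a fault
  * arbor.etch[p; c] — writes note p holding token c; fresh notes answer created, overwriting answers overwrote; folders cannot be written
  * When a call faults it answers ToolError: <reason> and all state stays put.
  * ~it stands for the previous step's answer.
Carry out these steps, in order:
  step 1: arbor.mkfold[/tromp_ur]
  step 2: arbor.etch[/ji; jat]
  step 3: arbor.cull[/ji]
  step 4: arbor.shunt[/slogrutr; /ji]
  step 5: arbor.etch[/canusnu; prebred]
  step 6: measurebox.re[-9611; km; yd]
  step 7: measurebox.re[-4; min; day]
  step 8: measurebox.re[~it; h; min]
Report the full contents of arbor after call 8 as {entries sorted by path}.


Answer: {canusnu=prebred, ji=grijulan, tromp_ur/}

Derivation:
>>> arbor.mkfold p=/tromp_ur
[out] ok
>>> arbor.etch p=/ji c=jat
[out] created
>>> arbor.cull p=/ji
[out] ok
>>> arbor.shunt s=/slogrutr d=/ji
[out] ok
>>> arbor.etch p=/canusnu c=prebred
[out] created
>>> measurebox.re v=-9611 u_from=km u_to=yd
[out] -12013750000/1143
>>> measurebox.re v=-4 u_from=min u_to=day
[out] -1/360
>>> measurebox.re v=~it u_from=h u_to=min
[out] -1/6


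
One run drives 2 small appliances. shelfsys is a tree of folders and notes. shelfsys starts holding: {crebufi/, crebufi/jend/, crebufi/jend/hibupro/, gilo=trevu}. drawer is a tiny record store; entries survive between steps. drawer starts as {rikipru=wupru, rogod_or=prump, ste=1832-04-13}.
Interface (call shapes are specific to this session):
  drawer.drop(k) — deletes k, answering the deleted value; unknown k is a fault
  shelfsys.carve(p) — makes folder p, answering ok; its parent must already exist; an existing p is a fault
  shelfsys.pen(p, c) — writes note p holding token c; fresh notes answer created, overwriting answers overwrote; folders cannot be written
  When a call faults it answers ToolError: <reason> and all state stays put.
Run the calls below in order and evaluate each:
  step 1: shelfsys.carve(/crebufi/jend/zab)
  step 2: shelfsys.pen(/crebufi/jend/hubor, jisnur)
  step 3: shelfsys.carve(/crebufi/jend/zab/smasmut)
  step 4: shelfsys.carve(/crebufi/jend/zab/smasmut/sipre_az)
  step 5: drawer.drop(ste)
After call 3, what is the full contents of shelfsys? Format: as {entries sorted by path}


Answer: {crebufi/, crebufi/jend/, crebufi/jend/hibupro/, crebufi/jend/hubor=jisnur, crebufi/jend/zab/, crebufi/jend/zab/smasmut/, gilo=trevu}

Derivation:
% 1. shelfsys.carve(p: /crebufi/jend/zab) : ok
% 2. shelfsys.pen(p: /crebufi/jend/hubor, c: jisnur) : created
% 3. shelfsys.carve(p: /crebufi/jend/zab/smasmut) : ok
% 4. shelfsys.carve(p: /crebufi/jend/zab/smasmut/sipre_az) : ok
% 5. drawer.drop(k: ste) : 1832-04-13


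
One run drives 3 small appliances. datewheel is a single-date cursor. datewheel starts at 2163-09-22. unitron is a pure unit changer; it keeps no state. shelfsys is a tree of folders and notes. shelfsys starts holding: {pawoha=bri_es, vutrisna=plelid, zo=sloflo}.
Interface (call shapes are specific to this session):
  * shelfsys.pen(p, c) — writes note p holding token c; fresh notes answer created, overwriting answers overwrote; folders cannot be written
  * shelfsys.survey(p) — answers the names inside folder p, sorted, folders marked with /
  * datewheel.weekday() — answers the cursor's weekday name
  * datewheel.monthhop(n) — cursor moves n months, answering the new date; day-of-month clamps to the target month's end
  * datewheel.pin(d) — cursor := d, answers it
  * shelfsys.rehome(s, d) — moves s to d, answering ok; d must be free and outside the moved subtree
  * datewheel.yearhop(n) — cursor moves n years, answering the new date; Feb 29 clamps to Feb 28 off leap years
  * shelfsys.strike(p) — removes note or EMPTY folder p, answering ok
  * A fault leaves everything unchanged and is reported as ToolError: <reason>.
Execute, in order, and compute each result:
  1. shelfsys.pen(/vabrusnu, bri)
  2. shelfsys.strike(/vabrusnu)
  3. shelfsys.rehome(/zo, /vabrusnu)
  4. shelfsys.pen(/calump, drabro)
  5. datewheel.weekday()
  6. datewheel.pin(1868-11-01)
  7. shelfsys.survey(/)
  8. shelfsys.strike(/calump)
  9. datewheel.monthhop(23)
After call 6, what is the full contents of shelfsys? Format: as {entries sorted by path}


Answer: {calump=drabro, pawoha=bri_es, vabrusnu=sloflo, vutrisna=plelid}

Derivation:
→ pen(p: /vabrusnu, c: bri)
← created
→ strike(p: /vabrusnu)
← ok
→ rehome(s: /zo, d: /vabrusnu)
← ok
→ pen(p: /calump, c: drabro)
← created
→ weekday()
← Thursday
→ pin(d: 1868-11-01)
← 1868-11-01
→ survey(p: /)
← [calump, pawoha, vabrusnu, vutrisna]
→ strike(p: /calump)
← ok
→ monthhop(n: 23)
← 1870-10-01


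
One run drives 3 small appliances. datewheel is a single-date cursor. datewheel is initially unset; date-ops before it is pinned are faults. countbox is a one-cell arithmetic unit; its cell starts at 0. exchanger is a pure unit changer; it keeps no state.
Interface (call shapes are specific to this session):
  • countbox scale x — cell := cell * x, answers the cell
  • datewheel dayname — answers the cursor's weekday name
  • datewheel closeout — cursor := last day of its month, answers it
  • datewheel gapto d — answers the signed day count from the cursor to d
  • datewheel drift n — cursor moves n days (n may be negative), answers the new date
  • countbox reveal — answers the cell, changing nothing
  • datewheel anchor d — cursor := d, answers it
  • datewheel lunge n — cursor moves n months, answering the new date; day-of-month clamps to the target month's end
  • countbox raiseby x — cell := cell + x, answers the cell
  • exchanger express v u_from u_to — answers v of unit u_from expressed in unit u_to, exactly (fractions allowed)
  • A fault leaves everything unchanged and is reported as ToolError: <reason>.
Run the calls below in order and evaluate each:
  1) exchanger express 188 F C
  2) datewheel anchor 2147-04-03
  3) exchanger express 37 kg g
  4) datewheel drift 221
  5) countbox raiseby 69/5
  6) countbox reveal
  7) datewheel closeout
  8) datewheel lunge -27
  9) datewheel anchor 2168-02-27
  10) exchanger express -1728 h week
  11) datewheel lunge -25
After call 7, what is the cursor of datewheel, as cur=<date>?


-- 1. exchanger express(v: 188, u_from: F, u_to: C) -> 260/3
-- 2. datewheel anchor(d: 2147-04-03) -> 2147-04-03
-- 3. exchanger express(v: 37, u_from: kg, u_to: g) -> 37000
-- 4. datewheel drift(n: 221) -> 2147-11-10
-- 5. countbox raiseby(x: 69/5) -> 69/5
-- 6. countbox reveal() -> 69/5
-- 7. datewheel closeout() -> 2147-11-30
-- 8. datewheel lunge(n: -27) -> 2145-08-30
-- 9. datewheel anchor(d: 2168-02-27) -> 2168-02-27
-- 10. exchanger express(v: -1728, u_from: h, u_to: week) -> -72/7
-- 11. datewheel lunge(n: -25) -> 2166-01-27

Answer: cur=2147-11-30


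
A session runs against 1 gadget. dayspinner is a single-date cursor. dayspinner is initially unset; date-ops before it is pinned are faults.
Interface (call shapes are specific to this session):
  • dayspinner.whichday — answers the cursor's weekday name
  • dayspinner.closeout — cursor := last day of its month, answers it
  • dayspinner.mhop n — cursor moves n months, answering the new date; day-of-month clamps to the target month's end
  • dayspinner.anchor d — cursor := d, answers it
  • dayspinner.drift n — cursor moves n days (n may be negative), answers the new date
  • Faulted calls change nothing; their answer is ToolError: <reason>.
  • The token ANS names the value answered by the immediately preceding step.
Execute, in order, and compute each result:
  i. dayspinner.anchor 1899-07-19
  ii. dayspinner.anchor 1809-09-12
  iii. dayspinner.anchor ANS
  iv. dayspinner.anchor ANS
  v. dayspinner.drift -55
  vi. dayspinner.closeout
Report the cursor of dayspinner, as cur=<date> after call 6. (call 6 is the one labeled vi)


Answer: cur=1809-07-31

Derivation:
Do: dayspinner.anchor[d='1899-07-19']
See: 1899-07-19
Do: dayspinner.anchor[d='1809-09-12']
See: 1809-09-12
Do: dayspinner.anchor[d='ANS']
See: 1809-09-12
Do: dayspinner.anchor[d='ANS']
See: 1809-09-12
Do: dayspinner.drift[n='-55']
See: 1809-07-19
Do: dayspinner.closeout[]
See: 1809-07-31


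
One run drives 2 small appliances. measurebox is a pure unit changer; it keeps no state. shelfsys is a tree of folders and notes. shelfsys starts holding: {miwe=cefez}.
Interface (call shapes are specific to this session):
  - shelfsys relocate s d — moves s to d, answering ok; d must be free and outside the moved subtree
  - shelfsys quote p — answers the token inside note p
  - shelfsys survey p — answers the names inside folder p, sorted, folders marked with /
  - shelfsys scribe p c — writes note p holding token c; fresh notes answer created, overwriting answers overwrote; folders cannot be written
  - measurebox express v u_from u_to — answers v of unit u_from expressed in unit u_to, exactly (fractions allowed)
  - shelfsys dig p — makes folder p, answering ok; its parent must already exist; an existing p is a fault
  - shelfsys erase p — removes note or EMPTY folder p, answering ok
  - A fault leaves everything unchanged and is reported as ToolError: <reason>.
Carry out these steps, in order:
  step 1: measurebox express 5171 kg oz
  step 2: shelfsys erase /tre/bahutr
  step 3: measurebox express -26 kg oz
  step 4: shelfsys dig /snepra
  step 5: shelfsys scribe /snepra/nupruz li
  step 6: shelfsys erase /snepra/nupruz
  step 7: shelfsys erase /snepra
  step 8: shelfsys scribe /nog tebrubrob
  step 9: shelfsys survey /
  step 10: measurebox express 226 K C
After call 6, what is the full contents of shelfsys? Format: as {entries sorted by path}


% measurebox express v=5171 u_from=kg u_to=oz
  8273600000000/45359237
% shelfsys erase p=/tre/bahutr
  ToolError: not found
% measurebox express v=-26 u_from=kg u_to=oz
  -41600000000/45359237
% shelfsys dig p=/snepra
  ok
% shelfsys scribe p=/snepra/nupruz c=li
  created
% shelfsys erase p=/snepra/nupruz
  ok
% shelfsys erase p=/snepra
  ok
% shelfsys scribe p=/nog c=tebrubrob
  created
% shelfsys survey p=/
  [miwe, nog]
% measurebox express v=226 u_from=K u_to=C
  -943/20

Answer: {miwe=cefez, snepra/}


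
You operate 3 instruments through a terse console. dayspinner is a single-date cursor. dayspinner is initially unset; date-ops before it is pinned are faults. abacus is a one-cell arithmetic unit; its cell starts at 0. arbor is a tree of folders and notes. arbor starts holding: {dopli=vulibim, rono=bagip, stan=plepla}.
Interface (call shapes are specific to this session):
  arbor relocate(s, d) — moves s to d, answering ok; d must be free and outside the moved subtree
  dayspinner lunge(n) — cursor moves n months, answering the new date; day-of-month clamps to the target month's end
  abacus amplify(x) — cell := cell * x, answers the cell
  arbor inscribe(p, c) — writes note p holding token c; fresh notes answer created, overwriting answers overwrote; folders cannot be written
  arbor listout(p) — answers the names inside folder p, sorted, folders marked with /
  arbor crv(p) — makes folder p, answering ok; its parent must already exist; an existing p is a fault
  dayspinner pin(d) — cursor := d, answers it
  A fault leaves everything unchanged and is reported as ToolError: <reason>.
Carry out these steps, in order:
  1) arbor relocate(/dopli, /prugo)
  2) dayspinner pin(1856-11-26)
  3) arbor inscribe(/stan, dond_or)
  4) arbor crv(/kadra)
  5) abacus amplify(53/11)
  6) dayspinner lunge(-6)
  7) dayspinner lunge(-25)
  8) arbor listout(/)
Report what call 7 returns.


Answer: 1854-04-26

Derivation:
;; 1. arbor relocate(s: /dopli, d: /prugo) : ok
;; 2. dayspinner pin(d: 1856-11-26) : 1856-11-26
;; 3. arbor inscribe(p: /stan, c: dond_or) : overwrote
;; 4. arbor crv(p: /kadra) : ok
;; 5. abacus amplify(x: 53/11) : 0
;; 6. dayspinner lunge(n: -6) : 1856-05-26
;; 7. dayspinner lunge(n: -25) : 1854-04-26
;; 8. arbor listout(p: /) : [kadra/, prugo, rono, stan]


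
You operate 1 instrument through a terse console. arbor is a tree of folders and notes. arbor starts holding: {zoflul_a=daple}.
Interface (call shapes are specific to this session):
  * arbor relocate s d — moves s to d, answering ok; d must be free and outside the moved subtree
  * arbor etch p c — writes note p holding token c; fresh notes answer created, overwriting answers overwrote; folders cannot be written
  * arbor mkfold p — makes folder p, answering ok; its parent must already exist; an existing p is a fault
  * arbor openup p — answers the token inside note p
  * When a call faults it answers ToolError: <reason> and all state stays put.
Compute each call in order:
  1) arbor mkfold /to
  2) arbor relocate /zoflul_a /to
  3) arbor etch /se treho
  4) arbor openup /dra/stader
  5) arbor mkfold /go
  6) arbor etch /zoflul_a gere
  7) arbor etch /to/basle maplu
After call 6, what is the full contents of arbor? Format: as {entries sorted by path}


-- arbor mkfold(p: /to) : ok
-- arbor relocate(s: /zoflul_a, d: /to) : ToolError: exists
-- arbor etch(p: /se, c: treho) : created
-- arbor openup(p: /dra/stader) : ToolError: not found
-- arbor mkfold(p: /go) : ok
-- arbor etch(p: /zoflul_a, c: gere) : overwrote
-- arbor etch(p: /to/basle, c: maplu) : created

Answer: {go/, se=treho, to/, zoflul_a=gere}


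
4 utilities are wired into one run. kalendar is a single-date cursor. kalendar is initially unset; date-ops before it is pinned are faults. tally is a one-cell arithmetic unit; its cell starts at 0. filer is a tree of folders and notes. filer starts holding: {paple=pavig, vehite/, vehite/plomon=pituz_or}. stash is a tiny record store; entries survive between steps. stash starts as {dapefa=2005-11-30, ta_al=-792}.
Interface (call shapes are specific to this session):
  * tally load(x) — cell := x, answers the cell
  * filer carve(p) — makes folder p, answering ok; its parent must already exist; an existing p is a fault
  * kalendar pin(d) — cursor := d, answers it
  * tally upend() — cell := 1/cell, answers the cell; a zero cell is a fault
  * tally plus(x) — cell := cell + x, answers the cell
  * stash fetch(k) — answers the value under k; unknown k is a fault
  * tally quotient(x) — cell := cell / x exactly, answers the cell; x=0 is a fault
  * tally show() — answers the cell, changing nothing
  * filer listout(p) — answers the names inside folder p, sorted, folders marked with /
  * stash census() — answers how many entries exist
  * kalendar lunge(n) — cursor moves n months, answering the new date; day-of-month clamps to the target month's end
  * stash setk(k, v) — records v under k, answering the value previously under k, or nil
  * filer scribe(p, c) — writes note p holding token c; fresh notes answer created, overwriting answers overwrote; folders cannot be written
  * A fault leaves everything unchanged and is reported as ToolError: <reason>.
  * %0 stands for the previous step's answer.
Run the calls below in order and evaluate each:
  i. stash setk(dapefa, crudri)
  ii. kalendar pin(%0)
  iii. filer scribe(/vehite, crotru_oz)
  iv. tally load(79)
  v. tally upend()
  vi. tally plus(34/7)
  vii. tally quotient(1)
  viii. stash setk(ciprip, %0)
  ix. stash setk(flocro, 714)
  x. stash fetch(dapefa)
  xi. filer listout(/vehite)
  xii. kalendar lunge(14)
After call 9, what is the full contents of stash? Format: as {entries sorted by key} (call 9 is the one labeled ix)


[in] stash setk k='dapefa' v='crudri'
= 2005-11-30
[in] kalendar pin d='%0'
= 2005-11-30
[in] filer scribe p='/vehite' c='crotru_oz'
= ToolError: is a directory
[in] tally load x='79'
= 79
[in] tally upend
= 1/79
[in] tally plus x='34/7'
= 2693/553
[in] tally quotient x='1'
= 2693/553
[in] stash setk k='ciprip' v='%0'
= nil
[in] stash setk k='flocro' v='714'
= nil
[in] stash fetch k='dapefa'
= crudri
[in] filer listout p='/vehite'
= [plomon]
[in] kalendar lunge n='14'
= 2007-01-30

Answer: {ciprip=2693/553, dapefa=crudri, flocro=714, ta_al=-792}


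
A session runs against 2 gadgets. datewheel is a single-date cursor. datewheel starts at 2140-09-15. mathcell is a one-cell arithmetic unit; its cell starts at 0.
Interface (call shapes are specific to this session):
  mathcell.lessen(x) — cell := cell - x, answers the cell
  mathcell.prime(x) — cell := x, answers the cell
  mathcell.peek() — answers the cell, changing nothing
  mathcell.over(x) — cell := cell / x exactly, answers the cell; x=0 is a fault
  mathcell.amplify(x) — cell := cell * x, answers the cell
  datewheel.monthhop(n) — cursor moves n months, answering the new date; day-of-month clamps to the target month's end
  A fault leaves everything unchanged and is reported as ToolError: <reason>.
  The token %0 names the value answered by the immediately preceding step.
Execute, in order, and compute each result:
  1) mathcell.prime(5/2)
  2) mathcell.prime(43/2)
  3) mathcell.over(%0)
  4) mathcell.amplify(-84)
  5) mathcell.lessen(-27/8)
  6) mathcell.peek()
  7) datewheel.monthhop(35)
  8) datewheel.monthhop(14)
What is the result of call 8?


Answer: 2144-10-15

Derivation:
CALL mathcell.prime[x=5/2]
RET  5/2
CALL mathcell.prime[x=43/2]
RET  43/2
CALL mathcell.over[x=%0]
RET  1
CALL mathcell.amplify[x=-84]
RET  -84
CALL mathcell.lessen[x=-27/8]
RET  -645/8
CALL mathcell.peek[]
RET  -645/8
CALL datewheel.monthhop[n=35]
RET  2143-08-15
CALL datewheel.monthhop[n=14]
RET  2144-10-15
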